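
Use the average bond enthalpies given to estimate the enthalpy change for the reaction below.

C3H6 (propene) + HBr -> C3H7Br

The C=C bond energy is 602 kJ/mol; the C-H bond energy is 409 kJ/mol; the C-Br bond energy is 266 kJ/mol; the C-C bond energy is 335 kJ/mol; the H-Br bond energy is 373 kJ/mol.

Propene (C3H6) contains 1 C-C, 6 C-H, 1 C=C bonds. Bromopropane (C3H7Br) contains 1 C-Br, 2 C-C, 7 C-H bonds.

Bonds broken (reactants):
  C-C: 1 × 335 = 335
  C-H: 6 × 409 = 2454
  C=C: 1 × 602 = 602
  H-Br: 1 × 373 = 373
  Σ(broken) = 3764 kJ
Bonds formed (products):
  C-Br: 1 × 266 = 266
  C-C: 2 × 335 = 670
  C-H: 7 × 409 = 2863
  Σ(formed) = 3799 kJ
ΔH = Σ(broken) − Σ(formed) = 3764 − 3799 = −35 kJ

ΔH ≈ −35 kJ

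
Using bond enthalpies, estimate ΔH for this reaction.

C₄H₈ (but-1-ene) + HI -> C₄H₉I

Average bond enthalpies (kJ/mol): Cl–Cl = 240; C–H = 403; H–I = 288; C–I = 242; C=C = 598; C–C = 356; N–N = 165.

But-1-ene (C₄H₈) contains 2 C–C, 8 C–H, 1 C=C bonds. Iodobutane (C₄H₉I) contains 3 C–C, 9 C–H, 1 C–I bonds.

Bonds broken (reactants):
  C–C: 2 × 356 = 712
  C–H: 8 × 403 = 3224
  C=C: 1 × 598 = 598
  H–I: 1 × 288 = 288
  Σ(broken) = 4822 kJ
Bonds formed (products):
  C–C: 3 × 356 = 1068
  C–H: 9 × 403 = 3627
  C–I: 1 × 242 = 242
  Σ(formed) = 4937 kJ
ΔH = Σ(broken) − Σ(formed) = 4822 − 4937 = −115 kJ

ΔH ≈ −115 kJ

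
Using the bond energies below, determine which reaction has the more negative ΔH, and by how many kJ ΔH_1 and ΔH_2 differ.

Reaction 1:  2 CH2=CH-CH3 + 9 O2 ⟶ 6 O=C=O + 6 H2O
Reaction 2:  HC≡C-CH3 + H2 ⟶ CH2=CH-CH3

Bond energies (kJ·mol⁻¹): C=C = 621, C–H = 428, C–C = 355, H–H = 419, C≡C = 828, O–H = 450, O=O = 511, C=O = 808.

Reaction 1, by 3179 kJ

Reaction 1:
  Bonds broken (reactants):
    C–C: 2 × 355 = 710
    C–H: 12 × 428 = 5136
    C=C: 2 × 621 = 1242
    O=O: 9 × 511 = 4599
    Σ(broken) = 11687 kJ
  Bonds formed (products):
    C=O: 12 × 808 = 9696
    O–H: 12 × 450 = 5400
    Σ(formed) = 15096 kJ
  ΔH_1 = 11687 − 15096 = −3409 kJ
Reaction 2:
  Bonds broken (reactants):
    C≡C: 1 × 828 = 828
    C–C: 1 × 355 = 355
    C–H: 4 × 428 = 1712
    H–H: 1 × 419 = 419
    Σ(broken) = 3314 kJ
  Bonds formed (products):
    C–C: 1 × 355 = 355
    C–H: 6 × 428 = 2568
    C=C: 1 × 621 = 621
    Σ(formed) = 3544 kJ
  ΔH_2 = 3314 − 3544 = −230 kJ
ΔH_1 − ΔH_2 = −3179 kJ, so reaction 1 has the more negative ΔH; |ΔH_1 − ΔH_2| = 3179 kJ.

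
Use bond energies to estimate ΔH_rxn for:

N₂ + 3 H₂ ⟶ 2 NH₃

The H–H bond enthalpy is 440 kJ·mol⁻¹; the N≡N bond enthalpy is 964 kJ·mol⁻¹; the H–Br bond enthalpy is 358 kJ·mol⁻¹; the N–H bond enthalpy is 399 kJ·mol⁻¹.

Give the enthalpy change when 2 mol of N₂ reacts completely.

ΔH = −220 kJ

Bonds broken (reactants):
  H–H: 3 × 440 = 1320
  N≡N: 1 × 964 = 964
  Σ(broken) = 2284 kJ
Bonds formed (products):
  N–H: 6 × 399 = 2394
  Σ(formed) = 2394 kJ
ΔH = Σ(broken) − Σ(formed) = 2284 − 2394 = −110 kJ
For 2× the reaction as written: 2 × (−110) = −220 kJ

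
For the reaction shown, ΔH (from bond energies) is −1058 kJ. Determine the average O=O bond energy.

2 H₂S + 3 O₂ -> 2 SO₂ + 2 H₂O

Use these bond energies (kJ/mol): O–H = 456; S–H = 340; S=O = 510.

Let D be the O=O bond energy.
Σ(broken) = 3×D + 4×340 = 1360 + 3D
Σ(formed) = 4×456 + 4×510 = 3864
ΔH = Σ(broken) − Σ(formed) = (1360 + 3D) − (3864) = −2504 + 3D
Setting this equal to −1058 kJ gives 3D = 1446, so D = 482 kJ/mol.

D(O=O) ≈ 482 kJ/mol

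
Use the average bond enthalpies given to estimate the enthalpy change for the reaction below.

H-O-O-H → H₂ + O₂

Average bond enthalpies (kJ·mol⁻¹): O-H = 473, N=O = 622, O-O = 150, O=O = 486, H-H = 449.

Bonds broken (reactants):
  O-H: 2 × 473 = 946
  O-O: 1 × 150 = 150
  Σ(broken) = 1096 kJ
Bonds formed (products):
  H-H: 1 × 449 = 449
  O=O: 1 × 486 = 486
  Σ(formed) = 935 kJ
ΔH = Σ(broken) − Σ(formed) = 1096 − 935 = +161 kJ

ΔH ≈ +161 kJ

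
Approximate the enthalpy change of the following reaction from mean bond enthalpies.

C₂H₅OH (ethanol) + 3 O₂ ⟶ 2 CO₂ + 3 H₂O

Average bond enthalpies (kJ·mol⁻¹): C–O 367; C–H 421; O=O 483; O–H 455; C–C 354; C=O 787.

ΔH ≈ −1148 kJ

Bonds broken (reactants):
  C–C: 1 × 354 = 354
  C–H: 5 × 421 = 2105
  C–O: 1 × 367 = 367
  O–H: 1 × 455 = 455
  O=O: 3 × 483 = 1449
  Σ(broken) = 4730 kJ
Bonds formed (products):
  C=O: 4 × 787 = 3148
  O–H: 6 × 455 = 2730
  Σ(formed) = 5878 kJ
ΔH = Σ(broken) − Σ(formed) = 4730 − 5878 = −1148 kJ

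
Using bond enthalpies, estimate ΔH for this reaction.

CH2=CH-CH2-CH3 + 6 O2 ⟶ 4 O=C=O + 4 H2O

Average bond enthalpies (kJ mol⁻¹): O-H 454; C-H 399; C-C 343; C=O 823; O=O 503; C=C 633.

Bonds broken (reactants):
  C-C: 2 × 343 = 686
  C-H: 8 × 399 = 3192
  C=C: 1 × 633 = 633
  O=O: 6 × 503 = 3018
  Σ(broken) = 7529 kJ
Bonds formed (products):
  C=O: 8 × 823 = 6584
  O-H: 8 × 454 = 3632
  Σ(formed) = 10216 kJ
ΔH = Σ(broken) − Σ(formed) = 7529 − 10216 = −2687 kJ

ΔH ≈ −2687 kJ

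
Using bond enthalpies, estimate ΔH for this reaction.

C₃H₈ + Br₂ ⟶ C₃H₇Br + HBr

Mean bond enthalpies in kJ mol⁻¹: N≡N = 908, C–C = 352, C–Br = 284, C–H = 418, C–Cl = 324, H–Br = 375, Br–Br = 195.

ΔH ≈ −46 kJ

Bonds broken (reactants):
  Br–Br: 1 × 195 = 195
  C–C: 2 × 352 = 704
  C–H: 8 × 418 = 3344
  Σ(broken) = 4243 kJ
Bonds formed (products):
  C–Br: 1 × 284 = 284
  C–C: 2 × 352 = 704
  C–H: 7 × 418 = 2926
  H–Br: 1 × 375 = 375
  Σ(formed) = 4289 kJ
ΔH = Σ(broken) − Σ(formed) = 4243 − 4289 = −46 kJ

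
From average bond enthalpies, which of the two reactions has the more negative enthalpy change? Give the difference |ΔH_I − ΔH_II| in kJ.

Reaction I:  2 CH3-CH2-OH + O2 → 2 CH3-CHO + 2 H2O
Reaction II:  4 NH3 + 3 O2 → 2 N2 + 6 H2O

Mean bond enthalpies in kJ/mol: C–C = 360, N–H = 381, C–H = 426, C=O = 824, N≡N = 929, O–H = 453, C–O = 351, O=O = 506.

Reaction I:
  Bonds broken (reactants):
    C–C: 2 × 360 = 720
    C–H: 10 × 426 = 4260
    C–O: 2 × 351 = 702
    O–H: 2 × 453 = 906
    O=O: 1 × 506 = 506
    Σ(broken) = 7094 kJ
  Bonds formed (products):
    C–C: 2 × 360 = 720
    C–H: 8 × 426 = 3408
    C=O: 2 × 824 = 1648
    O–H: 4 × 453 = 1812
    Σ(formed) = 7588 kJ
  ΔH_I = 7094 − 7588 = −494 kJ
Reaction II:
  Bonds broken (reactants):
    N–H: 12 × 381 = 4572
    O=O: 3 × 506 = 1518
    Σ(broken) = 6090 kJ
  Bonds formed (products):
    N≡N: 2 × 929 = 1858
    O–H: 12 × 453 = 5436
    Σ(formed) = 7294 kJ
  ΔH_II = 6090 − 7294 = −1204 kJ
ΔH_I − ΔH_II = +710 kJ, so reaction II has the more negative ΔH; |ΔH_I − ΔH_II| = 710 kJ.

Reaction II, by 710 kJ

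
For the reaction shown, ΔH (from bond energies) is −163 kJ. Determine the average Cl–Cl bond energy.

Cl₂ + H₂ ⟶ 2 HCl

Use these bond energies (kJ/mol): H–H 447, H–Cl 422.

D(Cl–Cl) ≈ 234 kJ/mol

Let D be the Cl–Cl bond energy.
Σ(broken) = 1×D + 1×447 = 447 + D
Σ(formed) = 2×422 = 844
ΔH = Σ(broken) − Σ(formed) = (447 + D) − (844) = −397 + D
Setting this equal to −163 kJ gives D = 234 kJ/mol.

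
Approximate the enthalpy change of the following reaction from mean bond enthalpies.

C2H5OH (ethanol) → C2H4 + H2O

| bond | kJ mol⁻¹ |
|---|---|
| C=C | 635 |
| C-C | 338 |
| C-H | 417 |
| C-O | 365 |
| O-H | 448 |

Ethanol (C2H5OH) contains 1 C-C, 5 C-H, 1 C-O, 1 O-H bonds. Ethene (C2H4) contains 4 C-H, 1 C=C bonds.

Bonds broken (reactants):
  C-C: 1 × 338 = 338
  C-H: 5 × 417 = 2085
  C-O: 1 × 365 = 365
  O-H: 1 × 448 = 448
  Σ(broken) = 3236 kJ
Bonds formed (products):
  C-H: 4 × 417 = 1668
  C=C: 1 × 635 = 635
  O-H: 2 × 448 = 896
  Σ(formed) = 3199 kJ
ΔH = Σ(broken) − Σ(formed) = 3236 − 3199 = +37 kJ

ΔH ≈ +37 kJ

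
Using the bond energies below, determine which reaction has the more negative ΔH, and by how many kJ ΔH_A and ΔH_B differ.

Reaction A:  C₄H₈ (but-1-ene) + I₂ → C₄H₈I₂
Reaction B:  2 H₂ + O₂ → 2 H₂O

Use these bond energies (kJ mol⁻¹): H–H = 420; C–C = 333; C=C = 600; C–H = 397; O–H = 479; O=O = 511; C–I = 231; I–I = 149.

Reaction B, by 519 kJ

Reaction A:
  Bonds broken (reactants):
    C–C: 2 × 333 = 666
    C–H: 8 × 397 = 3176
    C=C: 1 × 600 = 600
    I–I: 1 × 149 = 149
    Σ(broken) = 4591 kJ
  Bonds formed (products):
    C–C: 3 × 333 = 999
    C–H: 8 × 397 = 3176
    C–I: 2 × 231 = 462
    Σ(formed) = 4637 kJ
  ΔH_A = 4591 − 4637 = −46 kJ
Reaction B:
  Bonds broken (reactants):
    H–H: 2 × 420 = 840
    O=O: 1 × 511 = 511
    Σ(broken) = 1351 kJ
  Bonds formed (products):
    O–H: 4 × 479 = 1916
    Σ(formed) = 1916 kJ
  ΔH_B = 1351 − 1916 = −565 kJ
ΔH_A − ΔH_B = +519 kJ, so reaction B has the more negative ΔH; |ΔH_A − ΔH_B| = 519 kJ.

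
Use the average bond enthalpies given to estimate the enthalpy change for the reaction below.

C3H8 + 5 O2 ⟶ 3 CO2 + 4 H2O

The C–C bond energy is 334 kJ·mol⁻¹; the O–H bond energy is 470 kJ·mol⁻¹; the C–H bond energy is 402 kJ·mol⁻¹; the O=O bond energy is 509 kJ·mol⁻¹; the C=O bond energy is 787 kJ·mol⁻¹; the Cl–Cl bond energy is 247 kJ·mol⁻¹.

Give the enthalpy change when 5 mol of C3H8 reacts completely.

Bonds broken (reactants):
  C–C: 2 × 334 = 668
  C–H: 8 × 402 = 3216
  O=O: 5 × 509 = 2545
  Σ(broken) = 6429 kJ
Bonds formed (products):
  C=O: 6 × 787 = 4722
  O–H: 8 × 470 = 3760
  Σ(formed) = 8482 kJ
ΔH = Σ(broken) − Σ(formed) = 6429 − 8482 = −2053 kJ
For 5× the reaction as written: 5 × (−2053) = −10265 kJ

ΔH = −10265 kJ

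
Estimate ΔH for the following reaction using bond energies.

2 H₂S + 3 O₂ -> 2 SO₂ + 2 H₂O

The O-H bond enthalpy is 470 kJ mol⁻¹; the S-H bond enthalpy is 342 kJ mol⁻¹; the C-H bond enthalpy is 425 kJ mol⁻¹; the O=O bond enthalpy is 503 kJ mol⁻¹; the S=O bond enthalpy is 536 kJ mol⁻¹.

ΔH ≈ −1147 kJ

Bonds broken (reactants):
  O=O: 3 × 503 = 1509
  S-H: 4 × 342 = 1368
  Σ(broken) = 2877 kJ
Bonds formed (products):
  O-H: 4 × 470 = 1880
  S=O: 4 × 536 = 2144
  Σ(formed) = 4024 kJ
ΔH = Σ(broken) − Σ(formed) = 2877 − 4024 = −1147 kJ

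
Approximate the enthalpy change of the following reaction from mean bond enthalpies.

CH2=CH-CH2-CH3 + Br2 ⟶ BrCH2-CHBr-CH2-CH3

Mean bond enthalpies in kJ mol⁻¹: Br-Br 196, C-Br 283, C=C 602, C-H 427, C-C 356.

ΔH ≈ −124 kJ

Bonds broken (reactants):
  Br-Br: 1 × 196 = 196
  C-C: 2 × 356 = 712
  C-H: 8 × 427 = 3416
  C=C: 1 × 602 = 602
  Σ(broken) = 4926 kJ
Bonds formed (products):
  C-Br: 2 × 283 = 566
  C-C: 3 × 356 = 1068
  C-H: 8 × 427 = 3416
  Σ(formed) = 5050 kJ
ΔH = Σ(broken) − Σ(formed) = 4926 − 5050 = −124 kJ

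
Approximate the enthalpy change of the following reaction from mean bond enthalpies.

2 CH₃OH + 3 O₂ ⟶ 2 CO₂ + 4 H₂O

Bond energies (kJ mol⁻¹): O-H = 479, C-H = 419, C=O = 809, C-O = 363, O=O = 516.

ΔH ≈ −1322 kJ

Bonds broken (reactants):
  C-H: 6 × 419 = 2514
  C-O: 2 × 363 = 726
  O-H: 2 × 479 = 958
  O=O: 3 × 516 = 1548
  Σ(broken) = 5746 kJ
Bonds formed (products):
  C=O: 4 × 809 = 3236
  O-H: 8 × 479 = 3832
  Σ(formed) = 7068 kJ
ΔH = Σ(broken) − Σ(formed) = 5746 − 7068 = −1322 kJ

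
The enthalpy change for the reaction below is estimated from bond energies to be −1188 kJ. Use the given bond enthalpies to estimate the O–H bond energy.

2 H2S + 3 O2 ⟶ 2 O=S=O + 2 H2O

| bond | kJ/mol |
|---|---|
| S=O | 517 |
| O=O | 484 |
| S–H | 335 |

Let D be the O–H bond energy.
Σ(broken) = 3×484 + 4×335 = 2792
Σ(formed) = 4×D + 4×517 = 2068 + 4D
ΔH = Σ(broken) − Σ(formed) = (2792) − (2068 + 4D) = +724 − 4D
Setting this equal to −1188 kJ gives 4D = 1912, so D = 478 kJ/mol.

D(O–H) ≈ 478 kJ/mol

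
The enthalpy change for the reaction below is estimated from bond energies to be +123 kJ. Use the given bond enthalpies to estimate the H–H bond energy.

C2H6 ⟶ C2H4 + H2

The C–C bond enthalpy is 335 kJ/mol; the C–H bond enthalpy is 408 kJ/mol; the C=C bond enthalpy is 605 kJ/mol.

D(H–H) ≈ 423 kJ/mol

Let D be the H–H bond energy.
Σ(broken) = 1×335 + 6×408 = 2783
Σ(formed) = 4×408 + 1×605 + 1×D = 2237 + D
ΔH = Σ(broken) − Σ(formed) = (2783) − (2237 + D) = +546 − D
Setting this equal to +123 kJ gives D = 423 kJ/mol.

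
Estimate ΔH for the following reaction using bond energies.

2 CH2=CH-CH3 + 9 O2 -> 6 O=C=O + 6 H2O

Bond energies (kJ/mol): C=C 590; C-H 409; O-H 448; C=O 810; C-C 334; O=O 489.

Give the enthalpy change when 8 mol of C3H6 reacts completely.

ΔH = −15756 kJ

Bonds broken (reactants):
  C-C: 2 × 334 = 668
  C-H: 12 × 409 = 4908
  C=C: 2 × 590 = 1180
  O=O: 9 × 489 = 4401
  Σ(broken) = 11157 kJ
Bonds formed (products):
  C=O: 12 × 810 = 9720
  O-H: 12 × 448 = 5376
  Σ(formed) = 15096 kJ
ΔH = Σ(broken) − Σ(formed) = 11157 − 15096 = −3939 kJ
For 4× the reaction as written: 4 × (−3939) = −15756 kJ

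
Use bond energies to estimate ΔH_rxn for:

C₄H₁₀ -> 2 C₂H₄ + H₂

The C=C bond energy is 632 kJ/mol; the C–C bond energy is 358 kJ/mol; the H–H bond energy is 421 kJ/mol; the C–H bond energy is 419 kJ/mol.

Bonds broken (reactants):
  C–C: 3 × 358 = 1074
  C–H: 10 × 419 = 4190
  Σ(broken) = 5264 kJ
Bonds formed (products):
  C–H: 8 × 419 = 3352
  C=C: 2 × 632 = 1264
  H–H: 1 × 421 = 421
  Σ(formed) = 5037 kJ
ΔH = Σ(broken) − Σ(formed) = 5264 − 5037 = +227 kJ

ΔH ≈ +227 kJ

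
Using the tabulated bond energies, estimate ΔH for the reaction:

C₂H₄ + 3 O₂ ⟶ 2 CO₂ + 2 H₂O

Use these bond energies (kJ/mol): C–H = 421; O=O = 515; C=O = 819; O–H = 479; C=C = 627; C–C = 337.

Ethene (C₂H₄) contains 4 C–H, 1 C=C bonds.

ΔH ≈ −1336 kJ

Bonds broken (reactants):
  C–H: 4 × 421 = 1684
  C=C: 1 × 627 = 627
  O=O: 3 × 515 = 1545
  Σ(broken) = 3856 kJ
Bonds formed (products):
  C=O: 4 × 819 = 3276
  O–H: 4 × 479 = 1916
  Σ(formed) = 5192 kJ
ΔH = Σ(broken) − Σ(formed) = 3856 − 5192 = −1336 kJ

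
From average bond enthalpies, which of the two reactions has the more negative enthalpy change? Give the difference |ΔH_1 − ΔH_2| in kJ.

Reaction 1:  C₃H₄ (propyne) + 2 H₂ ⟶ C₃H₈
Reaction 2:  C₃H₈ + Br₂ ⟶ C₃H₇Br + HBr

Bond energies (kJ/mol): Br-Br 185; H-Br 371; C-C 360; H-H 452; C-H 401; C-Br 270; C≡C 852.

Reaction 1, by 153 kJ

Reaction 1:
  Bonds broken (reactants):
    C≡C: 1 × 852 = 852
    C-C: 1 × 360 = 360
    C-H: 4 × 401 = 1604
    H-H: 2 × 452 = 904
    Σ(broken) = 3720 kJ
  Bonds formed (products):
    C-C: 2 × 360 = 720
    C-H: 8 × 401 = 3208
    Σ(formed) = 3928 kJ
  ΔH_1 = 3720 − 3928 = −208 kJ
Reaction 2:
  Bonds broken (reactants):
    Br-Br: 1 × 185 = 185
    C-C: 2 × 360 = 720
    C-H: 8 × 401 = 3208
    Σ(broken) = 4113 kJ
  Bonds formed (products):
    C-Br: 1 × 270 = 270
    C-C: 2 × 360 = 720
    C-H: 7 × 401 = 2807
    H-Br: 1 × 371 = 371
    Σ(formed) = 4168 kJ
  ΔH_2 = 4113 − 4168 = −55 kJ
ΔH_1 − ΔH_2 = −153 kJ, so reaction 1 has the more negative ΔH; |ΔH_1 − ΔH_2| = 153 kJ.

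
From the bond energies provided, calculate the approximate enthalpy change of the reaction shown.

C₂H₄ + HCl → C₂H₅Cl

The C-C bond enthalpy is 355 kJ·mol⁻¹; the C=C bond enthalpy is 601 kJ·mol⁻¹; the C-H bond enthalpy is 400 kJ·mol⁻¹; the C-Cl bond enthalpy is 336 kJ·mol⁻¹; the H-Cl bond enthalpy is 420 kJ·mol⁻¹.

Bonds broken (reactants):
  C-H: 4 × 400 = 1600
  C=C: 1 × 601 = 601
  H-Cl: 1 × 420 = 420
  Σ(broken) = 2621 kJ
Bonds formed (products):
  C-C: 1 × 355 = 355
  C-Cl: 1 × 336 = 336
  C-H: 5 × 400 = 2000
  Σ(formed) = 2691 kJ
ΔH = Σ(broken) − Σ(formed) = 2621 − 2691 = −70 kJ

ΔH ≈ −70 kJ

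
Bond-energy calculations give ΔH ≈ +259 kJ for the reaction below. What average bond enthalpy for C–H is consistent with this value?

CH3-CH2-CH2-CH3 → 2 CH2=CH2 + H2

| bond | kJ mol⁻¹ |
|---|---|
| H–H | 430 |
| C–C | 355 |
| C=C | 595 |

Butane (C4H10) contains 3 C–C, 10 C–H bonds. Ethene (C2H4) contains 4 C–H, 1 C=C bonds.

Let D be the C–H bond energy.
Σ(broken) = 3×355 + 10×D = 1065 + 10D
Σ(formed) = 8×D + 2×595 + 1×430 = 1620 + 8D
ΔH = Σ(broken) − Σ(formed) = (1065 + 10D) − (1620 + 8D) = −555 + 2D
Setting this equal to +259 kJ gives 2D = 814, so D = 407 kJ/mol.

D(C–H) ≈ 407 kJ/mol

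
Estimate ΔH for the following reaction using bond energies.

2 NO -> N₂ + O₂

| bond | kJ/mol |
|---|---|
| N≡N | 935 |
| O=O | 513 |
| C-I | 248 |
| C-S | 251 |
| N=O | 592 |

Bonds broken (reactants):
  N=O: 2 × 592 = 1184
  Σ(broken) = 1184 kJ
Bonds formed (products):
  N≡N: 1 × 935 = 935
  O=O: 1 × 513 = 513
  Σ(formed) = 1448 kJ
ΔH = Σ(broken) − Σ(formed) = 1184 − 1448 = −264 kJ

ΔH ≈ −264 kJ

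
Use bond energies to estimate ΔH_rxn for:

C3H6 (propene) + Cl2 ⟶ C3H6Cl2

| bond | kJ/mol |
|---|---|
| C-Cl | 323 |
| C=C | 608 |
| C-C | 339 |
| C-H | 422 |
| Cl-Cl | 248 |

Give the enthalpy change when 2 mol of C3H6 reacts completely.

ΔH = −258 kJ

Bonds broken (reactants):
  C-C: 1 × 339 = 339
  C-H: 6 × 422 = 2532
  C=C: 1 × 608 = 608
  Cl-Cl: 1 × 248 = 248
  Σ(broken) = 3727 kJ
Bonds formed (products):
  C-C: 2 × 339 = 678
  C-Cl: 2 × 323 = 646
  C-H: 6 × 422 = 2532
  Σ(formed) = 3856 kJ
ΔH = Σ(broken) − Σ(formed) = 3727 − 3856 = −129 kJ
For 2× the reaction as written: 2 × (−129) = −258 kJ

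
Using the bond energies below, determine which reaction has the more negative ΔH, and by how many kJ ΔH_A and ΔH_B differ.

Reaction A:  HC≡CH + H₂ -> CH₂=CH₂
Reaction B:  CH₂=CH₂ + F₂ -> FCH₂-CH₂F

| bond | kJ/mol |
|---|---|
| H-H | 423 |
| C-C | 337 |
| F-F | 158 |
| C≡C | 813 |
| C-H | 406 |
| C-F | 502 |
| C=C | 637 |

Reaction B, by 333 kJ

Reaction A:
  Bonds broken (reactants):
    C≡C: 1 × 813 = 813
    C-H: 2 × 406 = 812
    H-H: 1 × 423 = 423
    Σ(broken) = 2048 kJ
  Bonds formed (products):
    C-H: 4 × 406 = 1624
    C=C: 1 × 637 = 637
    Σ(formed) = 2261 kJ
  ΔH_A = 2048 − 2261 = −213 kJ
Reaction B:
  Bonds broken (reactants):
    C-H: 4 × 406 = 1624
    C=C: 1 × 637 = 637
    F-F: 1 × 158 = 158
    Σ(broken) = 2419 kJ
  Bonds formed (products):
    C-C: 1 × 337 = 337
    C-F: 2 × 502 = 1004
    C-H: 4 × 406 = 1624
    Σ(formed) = 2965 kJ
  ΔH_B = 2419 − 2965 = −546 kJ
ΔH_A − ΔH_B = +333 kJ, so reaction B has the more negative ΔH; |ΔH_A − ΔH_B| = 333 kJ.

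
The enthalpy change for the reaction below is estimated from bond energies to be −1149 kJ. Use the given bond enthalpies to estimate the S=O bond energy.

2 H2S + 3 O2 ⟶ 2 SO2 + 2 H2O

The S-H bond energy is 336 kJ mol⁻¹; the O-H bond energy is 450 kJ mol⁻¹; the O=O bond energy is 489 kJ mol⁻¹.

D(S=O) ≈ 540 kJ/mol

Let D be the S=O bond energy.
Σ(broken) = 3×489 + 4×336 = 2811
Σ(formed) = 4×450 + 4×D = 1800 + 4D
ΔH = Σ(broken) − Σ(formed) = (2811) − (1800 + 4D) = +1011 − 4D
Setting this equal to −1149 kJ gives 4D = 2160, so D = 540 kJ/mol.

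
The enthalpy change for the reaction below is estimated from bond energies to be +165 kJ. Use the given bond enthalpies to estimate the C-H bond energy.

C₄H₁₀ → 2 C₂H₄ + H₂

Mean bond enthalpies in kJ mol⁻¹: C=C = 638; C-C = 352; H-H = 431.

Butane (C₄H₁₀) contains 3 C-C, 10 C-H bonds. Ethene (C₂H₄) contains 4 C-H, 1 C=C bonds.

D(C-H) ≈ 408 kJ/mol

Let D be the C-H bond energy.
Σ(broken) = 3×352 + 10×D = 1056 + 10D
Σ(formed) = 8×D + 2×638 + 1×431 = 1707 + 8D
ΔH = Σ(broken) − Σ(formed) = (1056 + 10D) − (1707 + 8D) = −651 + 2D
Setting this equal to +165 kJ gives 2D = 816, so D = 408 kJ/mol.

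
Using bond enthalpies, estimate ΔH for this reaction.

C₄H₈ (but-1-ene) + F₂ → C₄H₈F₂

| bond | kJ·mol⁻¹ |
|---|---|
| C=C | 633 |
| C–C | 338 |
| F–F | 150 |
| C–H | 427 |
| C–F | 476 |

ΔH ≈ −507 kJ

Bonds broken (reactants):
  C–C: 2 × 338 = 676
  C–H: 8 × 427 = 3416
  C=C: 1 × 633 = 633
  F–F: 1 × 150 = 150
  Σ(broken) = 4875 kJ
Bonds formed (products):
  C–C: 3 × 338 = 1014
  C–F: 2 × 476 = 952
  C–H: 8 × 427 = 3416
  Σ(formed) = 5382 kJ
ΔH = Σ(broken) − Σ(formed) = 4875 − 5382 = −507 kJ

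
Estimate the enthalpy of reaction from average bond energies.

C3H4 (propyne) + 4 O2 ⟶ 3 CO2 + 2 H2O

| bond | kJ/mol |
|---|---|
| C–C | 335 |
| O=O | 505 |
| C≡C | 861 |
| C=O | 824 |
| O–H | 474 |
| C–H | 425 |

Bonds broken (reactants):
  C≡C: 1 × 861 = 861
  C–C: 1 × 335 = 335
  C–H: 4 × 425 = 1700
  O=O: 4 × 505 = 2020
  Σ(broken) = 4916 kJ
Bonds formed (products):
  C=O: 6 × 824 = 4944
  O–H: 4 × 474 = 1896
  Σ(formed) = 6840 kJ
ΔH = Σ(broken) − Σ(formed) = 4916 − 6840 = −1924 kJ

ΔH ≈ −1924 kJ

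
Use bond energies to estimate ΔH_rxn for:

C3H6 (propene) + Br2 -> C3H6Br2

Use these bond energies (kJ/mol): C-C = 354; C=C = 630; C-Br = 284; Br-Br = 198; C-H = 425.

ΔH ≈ −94 kJ

Bonds broken (reactants):
  Br-Br: 1 × 198 = 198
  C-C: 1 × 354 = 354
  C-H: 6 × 425 = 2550
  C=C: 1 × 630 = 630
  Σ(broken) = 3732 kJ
Bonds formed (products):
  C-Br: 2 × 284 = 568
  C-C: 2 × 354 = 708
  C-H: 6 × 425 = 2550
  Σ(formed) = 3826 kJ
ΔH = Σ(broken) − Σ(formed) = 3732 − 3826 = −94 kJ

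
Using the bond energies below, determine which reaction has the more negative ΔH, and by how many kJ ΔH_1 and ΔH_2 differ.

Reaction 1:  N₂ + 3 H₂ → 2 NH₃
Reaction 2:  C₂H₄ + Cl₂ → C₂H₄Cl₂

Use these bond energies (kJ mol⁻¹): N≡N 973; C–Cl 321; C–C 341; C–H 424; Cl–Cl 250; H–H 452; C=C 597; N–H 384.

Reaction 2, by 161 kJ

Reaction 1:
  Bonds broken (reactants):
    H–H: 3 × 452 = 1356
    N≡N: 1 × 973 = 973
    Σ(broken) = 2329 kJ
  Bonds formed (products):
    N–H: 6 × 384 = 2304
    Σ(formed) = 2304 kJ
  ΔH_1 = 2329 − 2304 = +25 kJ
Reaction 2:
  Bonds broken (reactants):
    C–H: 4 × 424 = 1696
    C=C: 1 × 597 = 597
    Cl–Cl: 1 × 250 = 250
    Σ(broken) = 2543 kJ
  Bonds formed (products):
    C–C: 1 × 341 = 341
    C–Cl: 2 × 321 = 642
    C–H: 4 × 424 = 1696
    Σ(formed) = 2679 kJ
  ΔH_2 = 2543 − 2679 = −136 kJ
ΔH_1 − ΔH_2 = +161 kJ, so reaction 2 has the more negative ΔH; |ΔH_1 − ΔH_2| = 161 kJ.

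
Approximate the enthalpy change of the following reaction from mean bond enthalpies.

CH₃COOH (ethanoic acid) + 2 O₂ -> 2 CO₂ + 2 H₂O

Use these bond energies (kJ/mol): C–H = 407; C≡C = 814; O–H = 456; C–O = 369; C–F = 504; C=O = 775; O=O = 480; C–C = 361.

Bonds broken (reactants):
  C–C: 1 × 361 = 361
  C–H: 3 × 407 = 1221
  C–O: 1 × 369 = 369
  C=O: 1 × 775 = 775
  O–H: 1 × 456 = 456
  O=O: 2 × 480 = 960
  Σ(broken) = 4142 kJ
Bonds formed (products):
  C=O: 4 × 775 = 3100
  O–H: 4 × 456 = 1824
  Σ(formed) = 4924 kJ
ΔH = Σ(broken) − Σ(formed) = 4142 − 4924 = −782 kJ

ΔH ≈ −782 kJ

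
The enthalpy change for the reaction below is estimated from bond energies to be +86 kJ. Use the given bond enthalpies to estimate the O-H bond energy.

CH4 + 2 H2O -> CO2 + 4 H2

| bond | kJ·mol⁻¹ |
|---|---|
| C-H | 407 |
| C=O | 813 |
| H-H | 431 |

D(O-H) ≈ 452 kJ/mol

Let D be the O-H bond energy.
Σ(broken) = 4×407 + 4×D = 1628 + 4D
Σ(formed) = 2×813 + 4×431 = 3350
ΔH = Σ(broken) − Σ(formed) = (1628 + 4D) − (3350) = −1722 + 4D
Setting this equal to +86 kJ gives 4D = 1808, so D = 452 kJ/mol.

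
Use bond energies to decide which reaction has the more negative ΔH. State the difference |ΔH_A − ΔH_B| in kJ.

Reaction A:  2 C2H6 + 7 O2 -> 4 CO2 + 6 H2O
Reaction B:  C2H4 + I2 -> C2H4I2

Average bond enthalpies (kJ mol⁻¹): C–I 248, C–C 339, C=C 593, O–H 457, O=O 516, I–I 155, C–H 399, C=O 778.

Reaction A:
  Bonds broken (reactants):
    C–C: 2 × 339 = 678
    C–H: 12 × 399 = 4788
    O=O: 7 × 516 = 3612
    Σ(broken) = 9078 kJ
  Bonds formed (products):
    C=O: 8 × 778 = 6224
    O–H: 12 × 457 = 5484
    Σ(formed) = 11708 kJ
  ΔH_A = 9078 − 11708 = −2630 kJ
Reaction B:
  Bonds broken (reactants):
    C–H: 4 × 399 = 1596
    C=C: 1 × 593 = 593
    I–I: 1 × 155 = 155
    Σ(broken) = 2344 kJ
  Bonds formed (products):
    C–C: 1 × 339 = 339
    C–H: 4 × 399 = 1596
    C–I: 2 × 248 = 496
    Σ(formed) = 2431 kJ
  ΔH_B = 2344 − 2431 = −87 kJ
ΔH_A − ΔH_B = −2543 kJ, so reaction A has the more negative ΔH; |ΔH_A − ΔH_B| = 2543 kJ.

Reaction A, by 2543 kJ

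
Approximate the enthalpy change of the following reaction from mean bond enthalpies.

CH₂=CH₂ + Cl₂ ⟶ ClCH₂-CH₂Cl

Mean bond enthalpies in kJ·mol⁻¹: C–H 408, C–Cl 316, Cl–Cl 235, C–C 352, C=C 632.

Bonds broken (reactants):
  C–H: 4 × 408 = 1632
  C=C: 1 × 632 = 632
  Cl–Cl: 1 × 235 = 235
  Σ(broken) = 2499 kJ
Bonds formed (products):
  C–C: 1 × 352 = 352
  C–Cl: 2 × 316 = 632
  C–H: 4 × 408 = 1632
  Σ(formed) = 2616 kJ
ΔH = Σ(broken) − Σ(formed) = 2499 − 2616 = −117 kJ

ΔH ≈ −117 kJ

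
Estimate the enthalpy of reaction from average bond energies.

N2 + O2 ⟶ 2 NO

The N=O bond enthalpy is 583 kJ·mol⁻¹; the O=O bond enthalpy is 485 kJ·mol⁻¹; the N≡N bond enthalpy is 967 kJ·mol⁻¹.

ΔH ≈ +286 kJ

Bonds broken (reactants):
  N≡N: 1 × 967 = 967
  O=O: 1 × 485 = 485
  Σ(broken) = 1452 kJ
Bonds formed (products):
  N=O: 2 × 583 = 1166
  Σ(formed) = 1166 kJ
ΔH = Σ(broken) − Σ(formed) = 1452 − 1166 = +286 kJ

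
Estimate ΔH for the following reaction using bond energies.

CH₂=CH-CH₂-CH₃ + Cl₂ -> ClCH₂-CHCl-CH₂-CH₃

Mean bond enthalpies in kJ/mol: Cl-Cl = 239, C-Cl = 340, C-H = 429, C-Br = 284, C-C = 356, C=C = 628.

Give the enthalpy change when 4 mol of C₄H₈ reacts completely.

Bonds broken (reactants):
  C-C: 2 × 356 = 712
  C-H: 8 × 429 = 3432
  C=C: 1 × 628 = 628
  Cl-Cl: 1 × 239 = 239
  Σ(broken) = 5011 kJ
Bonds formed (products):
  C-C: 3 × 356 = 1068
  C-Cl: 2 × 340 = 680
  C-H: 8 × 429 = 3432
  Σ(formed) = 5180 kJ
ΔH = Σ(broken) − Σ(formed) = 5011 − 5180 = −169 kJ
For 4× the reaction as written: 4 × (−169) = −676 kJ

ΔH = −676 kJ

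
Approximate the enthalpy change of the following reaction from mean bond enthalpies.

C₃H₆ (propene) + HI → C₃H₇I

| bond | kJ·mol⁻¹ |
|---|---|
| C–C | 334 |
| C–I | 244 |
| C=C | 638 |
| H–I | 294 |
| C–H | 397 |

Bonds broken (reactants):
  C–C: 1 × 334 = 334
  C–H: 6 × 397 = 2382
  C=C: 1 × 638 = 638
  H–I: 1 × 294 = 294
  Σ(broken) = 3648 kJ
Bonds formed (products):
  C–C: 2 × 334 = 668
  C–H: 7 × 397 = 2779
  C–I: 1 × 244 = 244
  Σ(formed) = 3691 kJ
ΔH = Σ(broken) − Σ(formed) = 3648 − 3691 = −43 kJ

ΔH ≈ −43 kJ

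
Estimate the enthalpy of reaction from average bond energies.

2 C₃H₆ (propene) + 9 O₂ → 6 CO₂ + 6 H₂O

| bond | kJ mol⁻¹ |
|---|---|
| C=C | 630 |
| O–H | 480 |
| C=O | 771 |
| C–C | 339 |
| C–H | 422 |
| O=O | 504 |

Bonds broken (reactants):
  C–C: 2 × 339 = 678
  C–H: 12 × 422 = 5064
  C=C: 2 × 630 = 1260
  O=O: 9 × 504 = 4536
  Σ(broken) = 11538 kJ
Bonds formed (products):
  C=O: 12 × 771 = 9252
  O–H: 12 × 480 = 5760
  Σ(formed) = 15012 kJ
ΔH = Σ(broken) − Σ(formed) = 11538 − 15012 = −3474 kJ

ΔH ≈ −3474 kJ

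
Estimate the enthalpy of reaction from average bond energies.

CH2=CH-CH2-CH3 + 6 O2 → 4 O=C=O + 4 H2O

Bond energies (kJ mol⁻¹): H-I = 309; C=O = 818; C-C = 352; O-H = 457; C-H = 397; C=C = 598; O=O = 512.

Bonds broken (reactants):
  C-C: 2 × 352 = 704
  C-H: 8 × 397 = 3176
  C=C: 1 × 598 = 598
  O=O: 6 × 512 = 3072
  Σ(broken) = 7550 kJ
Bonds formed (products):
  C=O: 8 × 818 = 6544
  O-H: 8 × 457 = 3656
  Σ(formed) = 10200 kJ
ΔH = Σ(broken) − Σ(formed) = 7550 − 10200 = −2650 kJ

ΔH ≈ −2650 kJ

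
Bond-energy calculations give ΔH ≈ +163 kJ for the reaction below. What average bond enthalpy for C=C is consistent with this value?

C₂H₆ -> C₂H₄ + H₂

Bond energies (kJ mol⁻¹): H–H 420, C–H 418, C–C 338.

Let D be the C=C bond energy.
Σ(broken) = 1×338 + 6×418 = 2846
Σ(formed) = 4×418 + 1×D + 1×420 = 2092 + D
ΔH = Σ(broken) − Σ(formed) = (2846) − (2092 + D) = +754 − D
Setting this equal to +163 kJ gives D = 591 kJ/mol.

D(C=C) ≈ 591 kJ/mol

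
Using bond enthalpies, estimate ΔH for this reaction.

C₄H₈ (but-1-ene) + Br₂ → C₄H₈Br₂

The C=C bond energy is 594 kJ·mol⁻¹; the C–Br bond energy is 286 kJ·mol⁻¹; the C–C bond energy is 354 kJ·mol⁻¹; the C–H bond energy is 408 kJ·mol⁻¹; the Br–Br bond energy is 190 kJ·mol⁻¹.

Bonds broken (reactants):
  Br–Br: 1 × 190 = 190
  C–C: 2 × 354 = 708
  C–H: 8 × 408 = 3264
  C=C: 1 × 594 = 594
  Σ(broken) = 4756 kJ
Bonds formed (products):
  C–Br: 2 × 286 = 572
  C–C: 3 × 354 = 1062
  C–H: 8 × 408 = 3264
  Σ(formed) = 4898 kJ
ΔH = Σ(broken) − Σ(formed) = 4756 − 4898 = −142 kJ

ΔH ≈ −142 kJ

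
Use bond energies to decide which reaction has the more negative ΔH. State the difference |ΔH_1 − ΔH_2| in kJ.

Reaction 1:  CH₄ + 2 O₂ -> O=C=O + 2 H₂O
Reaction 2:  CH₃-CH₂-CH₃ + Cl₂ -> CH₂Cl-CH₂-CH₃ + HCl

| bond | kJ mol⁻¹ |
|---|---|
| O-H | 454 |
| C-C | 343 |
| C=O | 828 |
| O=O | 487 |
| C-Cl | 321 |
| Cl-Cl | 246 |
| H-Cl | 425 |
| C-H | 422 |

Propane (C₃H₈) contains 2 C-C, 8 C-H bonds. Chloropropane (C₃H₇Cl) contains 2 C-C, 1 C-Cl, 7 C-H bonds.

Reaction 1, by 732 kJ

Reaction 1:
  Bonds broken (reactants):
    C-H: 4 × 422 = 1688
    O=O: 2 × 487 = 974
    Σ(broken) = 2662 kJ
  Bonds formed (products):
    C=O: 2 × 828 = 1656
    O-H: 4 × 454 = 1816
    Σ(formed) = 3472 kJ
  ΔH_1 = 2662 − 3472 = −810 kJ
Reaction 2:
  Bonds broken (reactants):
    C-C: 2 × 343 = 686
    C-H: 8 × 422 = 3376
    Cl-Cl: 1 × 246 = 246
    Σ(broken) = 4308 kJ
  Bonds formed (products):
    C-C: 2 × 343 = 686
    C-Cl: 1 × 321 = 321
    C-H: 7 × 422 = 2954
    H-Cl: 1 × 425 = 425
    Σ(formed) = 4386 kJ
  ΔH_2 = 4308 − 4386 = −78 kJ
ΔH_1 − ΔH_2 = −732 kJ, so reaction 1 has the more negative ΔH; |ΔH_1 − ΔH_2| = 732 kJ.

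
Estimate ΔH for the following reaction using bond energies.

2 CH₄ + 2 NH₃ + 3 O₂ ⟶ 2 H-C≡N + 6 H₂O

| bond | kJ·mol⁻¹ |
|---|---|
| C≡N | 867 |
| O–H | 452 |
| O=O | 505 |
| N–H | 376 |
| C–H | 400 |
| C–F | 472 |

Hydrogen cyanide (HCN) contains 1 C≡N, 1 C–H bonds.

ΔH ≈ −987 kJ

Bonds broken (reactants):
  C–H: 8 × 400 = 3200
  N–H: 6 × 376 = 2256
  O=O: 3 × 505 = 1515
  Σ(broken) = 6971 kJ
Bonds formed (products):
  C≡N: 2 × 867 = 1734
  C–H: 2 × 400 = 800
  O–H: 12 × 452 = 5424
  Σ(formed) = 7958 kJ
ΔH = Σ(broken) − Σ(formed) = 6971 − 7958 = −987 kJ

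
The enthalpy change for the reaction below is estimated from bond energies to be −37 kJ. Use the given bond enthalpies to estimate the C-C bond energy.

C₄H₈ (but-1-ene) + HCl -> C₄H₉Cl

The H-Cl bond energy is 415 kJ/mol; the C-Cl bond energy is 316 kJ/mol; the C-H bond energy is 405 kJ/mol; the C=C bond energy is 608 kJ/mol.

Let D be the C-C bond energy.
Σ(broken) = 2×D + 8×405 + 1×608 + 1×415 = 4263 + 2D
Σ(formed) = 3×D + 1×316 + 9×405 = 3961 + 3D
ΔH = Σ(broken) − Σ(formed) = (4263 + 2D) − (3961 + 3D) = +302 − D
Setting this equal to −37 kJ gives D = 339 kJ/mol.

D(C-C) ≈ 339 kJ/mol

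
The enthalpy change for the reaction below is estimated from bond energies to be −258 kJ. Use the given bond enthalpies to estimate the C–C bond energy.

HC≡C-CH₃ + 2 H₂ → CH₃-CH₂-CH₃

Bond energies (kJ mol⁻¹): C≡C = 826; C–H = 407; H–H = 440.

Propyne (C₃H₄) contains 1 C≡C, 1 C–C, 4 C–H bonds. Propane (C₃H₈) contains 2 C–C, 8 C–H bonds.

Let D be the C–C bond energy.
Σ(broken) = 1×826 + 1×D + 4×407 + 2×440 = 3334 + D
Σ(formed) = 2×D + 8×407 = 3256 + 2D
ΔH = Σ(broken) − Σ(formed) = (3334 + D) − (3256 + 2D) = +78 − D
Setting this equal to −258 kJ gives D = 336 kJ/mol.

D(C–C) ≈ 336 kJ/mol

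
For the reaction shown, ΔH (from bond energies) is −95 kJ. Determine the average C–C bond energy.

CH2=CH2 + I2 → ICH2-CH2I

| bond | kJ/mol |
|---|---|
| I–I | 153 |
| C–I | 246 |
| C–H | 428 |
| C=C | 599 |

D(C–C) ≈ 355 kJ/mol

Let D be the C–C bond energy.
Σ(broken) = 4×428 + 1×599 + 1×153 = 2464
Σ(formed) = 1×D + 4×428 + 2×246 = 2204 + D
ΔH = Σ(broken) − Σ(formed) = (2464) − (2204 + D) = +260 − D
Setting this equal to −95 kJ gives D = 355 kJ/mol.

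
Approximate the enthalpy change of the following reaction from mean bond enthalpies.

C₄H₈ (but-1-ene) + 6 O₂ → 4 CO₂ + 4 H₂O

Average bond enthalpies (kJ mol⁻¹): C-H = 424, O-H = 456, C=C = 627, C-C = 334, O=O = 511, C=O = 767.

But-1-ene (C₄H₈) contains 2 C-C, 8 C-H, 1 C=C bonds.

Bonds broken (reactants):
  C-C: 2 × 334 = 668
  C-H: 8 × 424 = 3392
  C=C: 1 × 627 = 627
  O=O: 6 × 511 = 3066
  Σ(broken) = 7753 kJ
Bonds formed (products):
  C=O: 8 × 767 = 6136
  O-H: 8 × 456 = 3648
  Σ(formed) = 9784 kJ
ΔH = Σ(broken) − Σ(formed) = 7753 − 9784 = −2031 kJ

ΔH ≈ −2031 kJ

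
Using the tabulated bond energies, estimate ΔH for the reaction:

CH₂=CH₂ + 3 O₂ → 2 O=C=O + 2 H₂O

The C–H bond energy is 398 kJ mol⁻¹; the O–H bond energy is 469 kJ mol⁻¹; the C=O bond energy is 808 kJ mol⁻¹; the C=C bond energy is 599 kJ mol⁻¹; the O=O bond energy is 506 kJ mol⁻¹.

ΔH ≈ −1399 kJ

Bonds broken (reactants):
  C–H: 4 × 398 = 1592
  C=C: 1 × 599 = 599
  O=O: 3 × 506 = 1518
  Σ(broken) = 3709 kJ
Bonds formed (products):
  C=O: 4 × 808 = 3232
  O–H: 4 × 469 = 1876
  Σ(formed) = 5108 kJ
ΔH = Σ(broken) − Σ(formed) = 3709 − 5108 = −1399 kJ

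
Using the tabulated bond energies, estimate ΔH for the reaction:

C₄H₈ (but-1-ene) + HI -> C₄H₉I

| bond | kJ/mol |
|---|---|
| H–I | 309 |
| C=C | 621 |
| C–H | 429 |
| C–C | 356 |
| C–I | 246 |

Bonds broken (reactants):
  C–C: 2 × 356 = 712
  C–H: 8 × 429 = 3432
  C=C: 1 × 621 = 621
  H–I: 1 × 309 = 309
  Σ(broken) = 5074 kJ
Bonds formed (products):
  C–C: 3 × 356 = 1068
  C–H: 9 × 429 = 3861
  C–I: 1 × 246 = 246
  Σ(formed) = 5175 kJ
ΔH = Σ(broken) − Σ(formed) = 5074 − 5175 = −101 kJ

ΔH ≈ −101 kJ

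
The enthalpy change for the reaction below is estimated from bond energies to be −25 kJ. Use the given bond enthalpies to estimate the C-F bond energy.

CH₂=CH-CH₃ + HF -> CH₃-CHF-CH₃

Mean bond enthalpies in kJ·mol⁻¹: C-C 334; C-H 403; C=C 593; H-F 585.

D(C-F) ≈ 466 kJ/mol

Let D be the C-F bond energy.
Σ(broken) = 1×334 + 6×403 + 1×593 + 1×585 = 3930
Σ(formed) = 2×334 + 1×D + 7×403 = 3489 + D
ΔH = Σ(broken) − Σ(formed) = (3930) − (3489 + D) = +441 − D
Setting this equal to −25 kJ gives D = 466 kJ/mol.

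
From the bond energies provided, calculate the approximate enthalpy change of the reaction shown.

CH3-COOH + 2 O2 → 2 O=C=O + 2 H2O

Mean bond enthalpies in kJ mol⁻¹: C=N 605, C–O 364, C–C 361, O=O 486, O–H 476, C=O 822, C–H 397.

ΔH ≈ −1006 kJ

Bonds broken (reactants):
  C–C: 1 × 361 = 361
  C–H: 3 × 397 = 1191
  C–O: 1 × 364 = 364
  C=O: 1 × 822 = 822
  O–H: 1 × 476 = 476
  O=O: 2 × 486 = 972
  Σ(broken) = 4186 kJ
Bonds formed (products):
  C=O: 4 × 822 = 3288
  O–H: 4 × 476 = 1904
  Σ(formed) = 5192 kJ
ΔH = Σ(broken) − Σ(formed) = 4186 − 5192 = −1006 kJ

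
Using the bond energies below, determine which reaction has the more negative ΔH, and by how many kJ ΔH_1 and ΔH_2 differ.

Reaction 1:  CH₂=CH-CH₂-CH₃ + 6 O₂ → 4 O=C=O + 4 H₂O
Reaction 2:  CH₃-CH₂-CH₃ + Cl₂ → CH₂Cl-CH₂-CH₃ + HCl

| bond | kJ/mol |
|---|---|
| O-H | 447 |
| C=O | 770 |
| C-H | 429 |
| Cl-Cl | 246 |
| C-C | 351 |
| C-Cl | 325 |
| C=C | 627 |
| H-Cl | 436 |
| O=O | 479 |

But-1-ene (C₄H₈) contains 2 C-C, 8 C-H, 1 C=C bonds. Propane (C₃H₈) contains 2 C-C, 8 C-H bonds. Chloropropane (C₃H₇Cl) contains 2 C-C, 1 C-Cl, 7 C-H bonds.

Reaction 1, by 2015 kJ

Reaction 1:
  Bonds broken (reactants):
    C-C: 2 × 351 = 702
    C-H: 8 × 429 = 3432
    C=C: 1 × 627 = 627
    O=O: 6 × 479 = 2874
    Σ(broken) = 7635 kJ
  Bonds formed (products):
    C=O: 8 × 770 = 6160
    O-H: 8 × 447 = 3576
    Σ(formed) = 9736 kJ
  ΔH_1 = 7635 − 9736 = −2101 kJ
Reaction 2:
  Bonds broken (reactants):
    C-C: 2 × 351 = 702
    C-H: 8 × 429 = 3432
    Cl-Cl: 1 × 246 = 246
    Σ(broken) = 4380 kJ
  Bonds formed (products):
    C-C: 2 × 351 = 702
    C-Cl: 1 × 325 = 325
    C-H: 7 × 429 = 3003
    H-Cl: 1 × 436 = 436
    Σ(formed) = 4466 kJ
  ΔH_2 = 4380 − 4466 = −86 kJ
ΔH_1 − ΔH_2 = −2015 kJ, so reaction 1 has the more negative ΔH; |ΔH_1 − ΔH_2| = 2015 kJ.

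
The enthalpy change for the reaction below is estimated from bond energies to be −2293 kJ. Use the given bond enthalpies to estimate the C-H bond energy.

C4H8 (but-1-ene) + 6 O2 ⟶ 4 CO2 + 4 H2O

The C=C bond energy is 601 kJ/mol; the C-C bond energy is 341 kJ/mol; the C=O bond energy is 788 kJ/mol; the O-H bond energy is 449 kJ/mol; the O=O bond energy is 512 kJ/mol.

Let D be the C-H bond energy.
Σ(broken) = 2×341 + 8×D + 1×601 + 6×512 = 4355 + 8D
Σ(formed) = 8×788 + 8×449 = 9896
ΔH = Σ(broken) − Σ(formed) = (4355 + 8D) − (9896) = −5541 + 8D
Setting this equal to −2293 kJ gives 8D = 3248, so D = 406 kJ/mol.

D(C-H) ≈ 406 kJ/mol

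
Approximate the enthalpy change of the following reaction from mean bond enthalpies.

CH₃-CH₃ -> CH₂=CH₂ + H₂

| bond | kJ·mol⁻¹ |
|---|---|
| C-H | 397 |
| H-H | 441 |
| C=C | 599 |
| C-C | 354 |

ΔH ≈ +108 kJ

Bonds broken (reactants):
  C-C: 1 × 354 = 354
  C-H: 6 × 397 = 2382
  Σ(broken) = 2736 kJ
Bonds formed (products):
  C-H: 4 × 397 = 1588
  C=C: 1 × 599 = 599
  H-H: 1 × 441 = 441
  Σ(formed) = 2628 kJ
ΔH = Σ(broken) − Σ(formed) = 2736 − 2628 = +108 kJ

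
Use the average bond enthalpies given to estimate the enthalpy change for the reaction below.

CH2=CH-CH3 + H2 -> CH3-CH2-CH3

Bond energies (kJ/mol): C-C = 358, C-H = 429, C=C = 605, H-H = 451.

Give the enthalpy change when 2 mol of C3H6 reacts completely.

ΔH = −320 kJ

Bonds broken (reactants):
  C-C: 1 × 358 = 358
  C-H: 6 × 429 = 2574
  C=C: 1 × 605 = 605
  H-H: 1 × 451 = 451
  Σ(broken) = 3988 kJ
Bonds formed (products):
  C-C: 2 × 358 = 716
  C-H: 8 × 429 = 3432
  Σ(formed) = 4148 kJ
ΔH = Σ(broken) − Σ(formed) = 3988 − 4148 = −160 kJ
For 2× the reaction as written: 2 × (−160) = −320 kJ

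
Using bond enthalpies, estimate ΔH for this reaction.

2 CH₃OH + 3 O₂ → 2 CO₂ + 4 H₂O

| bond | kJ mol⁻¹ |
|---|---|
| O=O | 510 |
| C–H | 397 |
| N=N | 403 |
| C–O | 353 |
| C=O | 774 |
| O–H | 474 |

ΔH ≈ −1322 kJ

Bonds broken (reactants):
  C–H: 6 × 397 = 2382
  C–O: 2 × 353 = 706
  O–H: 2 × 474 = 948
  O=O: 3 × 510 = 1530
  Σ(broken) = 5566 kJ
Bonds formed (products):
  C=O: 4 × 774 = 3096
  O–H: 8 × 474 = 3792
  Σ(formed) = 6888 kJ
ΔH = Σ(broken) − Σ(formed) = 5566 − 6888 = −1322 kJ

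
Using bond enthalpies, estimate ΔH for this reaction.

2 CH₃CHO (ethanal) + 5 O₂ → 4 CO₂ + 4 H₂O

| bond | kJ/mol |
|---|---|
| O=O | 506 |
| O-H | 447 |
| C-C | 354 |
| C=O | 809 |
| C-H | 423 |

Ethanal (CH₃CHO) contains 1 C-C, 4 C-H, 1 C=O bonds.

Bonds broken (reactants):
  C-C: 2 × 354 = 708
  C-H: 8 × 423 = 3384
  C=O: 2 × 809 = 1618
  O=O: 5 × 506 = 2530
  Σ(broken) = 8240 kJ
Bonds formed (products):
  C=O: 8 × 809 = 6472
  O-H: 8 × 447 = 3576
  Σ(formed) = 10048 kJ
ΔH = Σ(broken) − Σ(formed) = 8240 − 10048 = −1808 kJ

ΔH ≈ −1808 kJ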